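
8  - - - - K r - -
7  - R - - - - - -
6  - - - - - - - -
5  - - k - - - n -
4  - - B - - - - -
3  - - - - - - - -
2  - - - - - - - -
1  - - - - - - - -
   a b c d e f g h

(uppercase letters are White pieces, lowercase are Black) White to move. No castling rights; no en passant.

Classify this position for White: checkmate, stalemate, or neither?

White to move; white king on e8.
In check: yes, from the black rook on f8.
King squares — d7: available; e7: available; f7: attacked by Ng5; d8: attacked by Rf8; f8: available.
Legal moves for White: Kxf8, Ke7, Kd7.
White is in check but has 3 legal moves → neither.

neither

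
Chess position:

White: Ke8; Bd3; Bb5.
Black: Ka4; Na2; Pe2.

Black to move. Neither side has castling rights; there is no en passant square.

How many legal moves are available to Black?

4

Black to move; king on a4.
In check: yes, from the white bishop on b5.
Legal moves: Ka5, Kb4, Kb3, Ka3.
Count: 4.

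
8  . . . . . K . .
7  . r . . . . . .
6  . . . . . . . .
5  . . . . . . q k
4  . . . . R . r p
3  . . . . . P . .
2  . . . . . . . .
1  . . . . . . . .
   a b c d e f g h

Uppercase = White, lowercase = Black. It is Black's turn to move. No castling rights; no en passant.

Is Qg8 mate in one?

After Qg8: white king on f8; in check: yes, from the black queen on g8.
King squares — e7: attacked by Rb7; f7: attacked by Rb7; g7: attacked by Rg4; e8: attacked by Qg8; g8: attacked by Rg4.
White has no legal moves → checkmate.

yes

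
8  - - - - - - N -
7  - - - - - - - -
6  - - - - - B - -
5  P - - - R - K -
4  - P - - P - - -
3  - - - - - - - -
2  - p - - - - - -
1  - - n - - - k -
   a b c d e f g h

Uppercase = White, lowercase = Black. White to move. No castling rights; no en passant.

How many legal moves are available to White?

White to move; king on g5.
In check: no.
Legal moves: Ne7, Nh6, Bh8, Bd8, Bg7, Be7, Kh6, Kg6, Kh5, Kf5, Kh4, Kg4, Kf4, Re8, Re7, Re6, Rf5, Rd5, Rc5, Rb5, a6, b5.
Count: 22.

22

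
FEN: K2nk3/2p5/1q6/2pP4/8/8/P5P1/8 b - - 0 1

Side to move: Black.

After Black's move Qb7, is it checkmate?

yes

After Qb7: white king on a8; in check: yes, from the black queen on b7.
King squares — a7: attacked by Qb7; b7: attacked by Nd8; b8: attacked by Qb7.
White has no legal moves → checkmate.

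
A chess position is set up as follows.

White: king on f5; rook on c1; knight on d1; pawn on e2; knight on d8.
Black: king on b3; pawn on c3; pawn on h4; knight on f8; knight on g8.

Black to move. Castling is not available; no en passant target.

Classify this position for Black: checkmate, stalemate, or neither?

Black to move; black king on b3.
In check: no.
Legal moves for Black: Ne7+, Nh6+, Nf6, Nh7, Nd7, Ng6, Ne6, Kc4, Kb4, Ka4, Ka3, Ka2, h3, c2.
Black has 14 legal moves and is not in check → neither.

neither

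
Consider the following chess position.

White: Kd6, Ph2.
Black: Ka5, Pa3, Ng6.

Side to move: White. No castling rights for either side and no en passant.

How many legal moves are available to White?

8

White to move; king on d6.
In check: no.
Legal moves: Kd7, Kc7, Ke6, Kc6, Kd5, Kc5, h3, h4.
Count: 8.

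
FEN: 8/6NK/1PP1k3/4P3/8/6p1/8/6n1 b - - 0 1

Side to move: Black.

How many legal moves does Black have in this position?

Black to move; king on e6.
In check: yes, from the white knight on g7.
Legal moves: Kf7, Ke7, Kxe5, Kd5.
Count: 4.

4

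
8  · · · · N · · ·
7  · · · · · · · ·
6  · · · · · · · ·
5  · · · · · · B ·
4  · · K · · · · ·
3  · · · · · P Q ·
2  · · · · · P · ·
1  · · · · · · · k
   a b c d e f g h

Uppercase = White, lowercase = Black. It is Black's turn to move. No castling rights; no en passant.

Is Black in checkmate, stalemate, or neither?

stalemate

Black to move; black king on h1.
In check: no.
King squares — g1: attacked by Qg3; g2: attacked by Qg3; h2: attacked by Qg3.
Legal moves for Black: none.
Not in check and no legal moves → stalemate.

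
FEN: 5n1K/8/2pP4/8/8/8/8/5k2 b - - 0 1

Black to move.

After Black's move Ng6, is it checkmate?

no

After Ng6: white king on h8; in check: yes, from the black knight on g6.
White has 3 legal replies: Kg8, Kh7, Kg7.
In check but a legal move exists → not checkmate.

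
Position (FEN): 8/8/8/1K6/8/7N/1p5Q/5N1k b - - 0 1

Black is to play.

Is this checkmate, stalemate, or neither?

Black to move; black king on h1.
In check: yes, from the white queen on h2.
King squares — g1: attacked by Qh2; g2: attacked by Qh2; h2: attacked by Nf1.
Legal moves for Black: none.
In check with no legal moves → checkmate.

checkmate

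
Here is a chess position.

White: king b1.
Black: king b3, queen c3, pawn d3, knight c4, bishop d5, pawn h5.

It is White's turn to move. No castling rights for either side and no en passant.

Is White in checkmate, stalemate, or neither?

stalemate

White to move; white king on b1.
In check: no.
King squares — a1: attacked by Qc3; c1: attacked by Qc3; a2: attacked by Kb3; b2: attacked by Kb3; c2: attacked by Kb3.
Legal moves for White: none.
Not in check and no legal moves → stalemate.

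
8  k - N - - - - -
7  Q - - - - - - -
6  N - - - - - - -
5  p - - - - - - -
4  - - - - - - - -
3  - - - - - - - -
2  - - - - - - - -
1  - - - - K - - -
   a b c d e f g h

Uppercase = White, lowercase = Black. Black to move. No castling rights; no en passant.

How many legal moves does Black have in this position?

0

Black to move; king on a8.
In check: yes, from the white queen on a7.
Legal moves: none.
Count: 0.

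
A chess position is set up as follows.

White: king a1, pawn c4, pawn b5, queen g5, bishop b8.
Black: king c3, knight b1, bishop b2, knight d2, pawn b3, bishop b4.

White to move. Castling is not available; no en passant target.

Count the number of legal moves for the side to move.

0

White to move; king on a1.
In check: yes, from the black bishop on b2.
Legal moves: none.
Count: 0.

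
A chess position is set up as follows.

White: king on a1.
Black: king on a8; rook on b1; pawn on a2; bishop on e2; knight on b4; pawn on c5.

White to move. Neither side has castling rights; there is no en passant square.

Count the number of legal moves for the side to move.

0

White to move; king on a1.
In check: yes, from the black rook on b1.
Legal moves: none.
Count: 0.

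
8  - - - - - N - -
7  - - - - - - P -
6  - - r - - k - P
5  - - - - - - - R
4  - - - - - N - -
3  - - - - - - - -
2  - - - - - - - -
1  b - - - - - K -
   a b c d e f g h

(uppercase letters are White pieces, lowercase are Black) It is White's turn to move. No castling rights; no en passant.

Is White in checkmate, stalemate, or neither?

neither

White to move; white king on g1.
In check: no.
Legal moves for White include: Nh7+, Nd7+, N8g6, N8e6, Rg5, Rf5+, Re5, Rd5, Rc5, Rb5, Ra5, Rh4, Rh3, Rh2, Rh1, N4g6, N4e6, Nd5+, ... (list truncated; more exist).
White has legal moves and is not in check → neither.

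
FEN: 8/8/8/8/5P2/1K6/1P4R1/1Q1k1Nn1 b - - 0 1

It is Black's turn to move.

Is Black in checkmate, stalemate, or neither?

checkmate

Black to move; black king on d1.
In check: yes, from the white queen on b1.
King squares — c1: attacked by Qb1; e1: attacked by Qb1; c2: attacked by Qb1; d2: attacked by Nf1; e2: attacked by Rg2.
Legal moves for Black: none.
In check with no legal moves → checkmate.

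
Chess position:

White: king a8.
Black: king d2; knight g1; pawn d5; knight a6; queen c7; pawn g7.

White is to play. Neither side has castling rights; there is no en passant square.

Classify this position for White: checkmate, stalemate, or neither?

stalemate

White to move; white king on a8.
In check: no.
King squares — a7: attacked by Qc7; b7: attacked by Qc7; b8: attacked by Na6.
Legal moves for White: none.
Not in check and no legal moves → stalemate.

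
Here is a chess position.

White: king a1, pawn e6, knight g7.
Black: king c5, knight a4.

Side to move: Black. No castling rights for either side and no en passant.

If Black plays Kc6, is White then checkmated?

no

After Kc6: white king on a1; in check: no.
White is not in check, so this cannot be checkmate.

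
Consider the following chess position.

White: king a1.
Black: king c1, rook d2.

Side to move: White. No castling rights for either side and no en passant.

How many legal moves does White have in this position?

0

White to move; king on a1.
In check: no.
Legal moves: none.
Count: 0.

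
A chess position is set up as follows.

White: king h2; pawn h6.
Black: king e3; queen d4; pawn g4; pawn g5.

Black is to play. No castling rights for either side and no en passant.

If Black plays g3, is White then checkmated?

After g3: white king on h2; in check: yes, from the black pawn on g3.
White has 5 legal replies: Kh3, Kxg3, Kg2, Kh1, Kg1.
In check but a legal move exists → not checkmate.

no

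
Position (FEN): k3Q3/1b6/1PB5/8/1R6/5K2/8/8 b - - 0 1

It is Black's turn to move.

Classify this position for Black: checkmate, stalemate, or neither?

Black to move; black king on a8.
In check: yes, from the white queen on e8.
King squares — a7: attacked by Pb6; b7: own bishop; b8: attacked by Qe8.
Legal moves for Black: none.
In check with no legal moves → checkmate.

checkmate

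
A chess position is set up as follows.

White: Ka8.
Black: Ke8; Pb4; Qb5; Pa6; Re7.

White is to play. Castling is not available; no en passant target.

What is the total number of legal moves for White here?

White to move; king on a8.
In check: no.
Legal moves: none.
Count: 0.

0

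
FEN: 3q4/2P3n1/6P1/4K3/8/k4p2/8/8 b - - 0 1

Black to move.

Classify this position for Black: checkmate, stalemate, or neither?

Black to move; black king on a3.
In check: no.
Legal moves for Black include: Qh8, Qg8, Qf8, Qe8+, Qc8, Qb8, Qa8, Qe7+, Qd7, Qxc7+, Qf6+, Qd6+, Qg5+, Qd5+, Qh4, Qd4+, Qd3, Qd2, ... (list truncated; more exist).
Black has legal moves and is not in check → neither.

neither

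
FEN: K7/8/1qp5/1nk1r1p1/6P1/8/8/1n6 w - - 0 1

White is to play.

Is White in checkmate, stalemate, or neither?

White to move; white king on a8.
In check: no.
King squares — a7: attacked by Nb5; b7: attacked by Qb6; b8: attacked by Qb6.
Legal moves for White: none.
Not in check and no legal moves → stalemate.

stalemate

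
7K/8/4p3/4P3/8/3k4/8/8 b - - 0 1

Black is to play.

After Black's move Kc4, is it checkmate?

no

After Kc4: white king on h8; in check: no.
White is not in check, so this cannot be checkmate.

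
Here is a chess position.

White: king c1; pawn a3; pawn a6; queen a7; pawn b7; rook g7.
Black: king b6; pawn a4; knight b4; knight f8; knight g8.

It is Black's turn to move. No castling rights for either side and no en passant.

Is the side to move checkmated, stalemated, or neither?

Black to move; black king on b6.
In check: yes, from the white queen on a7.
Legal moves for Black: Kxa7, Kc6, Kb5, Ka5.
Black is in check but has 4 legal moves → neither.

neither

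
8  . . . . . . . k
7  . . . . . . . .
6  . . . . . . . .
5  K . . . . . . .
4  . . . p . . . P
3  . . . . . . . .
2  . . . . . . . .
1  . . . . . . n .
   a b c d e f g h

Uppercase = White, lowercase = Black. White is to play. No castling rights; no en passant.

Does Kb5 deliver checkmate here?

After Kb5: black king on h8; in check: no.
Black is not in check, so this cannot be checkmate.

no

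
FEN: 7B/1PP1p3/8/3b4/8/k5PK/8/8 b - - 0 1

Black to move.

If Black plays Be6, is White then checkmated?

After Be6: white king on h3; in check: yes, from the black bishop on e6.
White has 4 legal replies: Kh4, Kh2, Kg2, g4.
In check but a legal move exists → not checkmate.

no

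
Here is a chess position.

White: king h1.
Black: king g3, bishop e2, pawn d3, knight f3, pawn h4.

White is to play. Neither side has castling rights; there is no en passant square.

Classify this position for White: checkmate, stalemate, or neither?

White to move; white king on h1.
In check: no.
King squares — g1: attacked by Nf3; g2: attacked by Kg3; h2: attacked by Nf3.
Legal moves for White: none.
Not in check and no legal moves → stalemate.

stalemate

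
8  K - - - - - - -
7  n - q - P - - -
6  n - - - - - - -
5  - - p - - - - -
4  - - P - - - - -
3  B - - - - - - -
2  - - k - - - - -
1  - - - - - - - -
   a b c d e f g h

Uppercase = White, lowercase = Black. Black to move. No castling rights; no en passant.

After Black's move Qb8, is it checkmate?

After Qb8: white king on a8; in check: yes, from the black queen on b8.
King squares — a7: attacked by Qb8; b7: attacked by Qb8; b8: attacked by Na6.
White has no legal moves → checkmate.

yes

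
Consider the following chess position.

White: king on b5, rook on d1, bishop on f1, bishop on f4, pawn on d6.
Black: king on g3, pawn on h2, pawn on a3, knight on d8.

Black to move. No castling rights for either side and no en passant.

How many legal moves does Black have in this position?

Black to move; king on g3.
In check: yes, from the white bishop on f4.
Legal moves: Kh4, Kg4, Kxf4, Kf3, Kf2.
Count: 5.

5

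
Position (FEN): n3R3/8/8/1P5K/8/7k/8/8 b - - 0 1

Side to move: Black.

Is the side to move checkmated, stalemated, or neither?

neither

Black to move; black king on h3.
In check: no.
Legal moves for Black: Nc7, Nb6, Kg3, Kh2, Kg2.
Black has 5 legal moves and is not in check → neither.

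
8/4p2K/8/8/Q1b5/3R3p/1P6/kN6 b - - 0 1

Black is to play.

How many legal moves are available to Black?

3

Black to move; king on a1.
In check: yes, from the white queen on a4.
Legal moves: Kxb2, Kxb1, Ba2.
Count: 3.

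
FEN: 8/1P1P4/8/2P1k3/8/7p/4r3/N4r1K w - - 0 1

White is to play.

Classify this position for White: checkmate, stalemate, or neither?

checkmate

White to move; white king on h1.
In check: yes, from the black rook on f1.
King squares — g1: attacked by Rf1; g2: attacked by Re2; h2: attacked by Re2.
Legal moves for White: none.
In check with no legal moves → checkmate.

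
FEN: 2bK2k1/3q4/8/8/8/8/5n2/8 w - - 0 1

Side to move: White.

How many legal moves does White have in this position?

0

White to move; king on d8.
In check: yes, from the black queen on d7.
Legal moves: none.
Count: 0.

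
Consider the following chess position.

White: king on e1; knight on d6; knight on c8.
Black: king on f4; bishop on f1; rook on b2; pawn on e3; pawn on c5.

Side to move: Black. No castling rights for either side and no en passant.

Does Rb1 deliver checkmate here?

yes

After Rb1: white king on e1; in check: yes, from the black rook on b1.
King squares — d1: attacked by Rb1; f1: attacked by Rb1; d2: attacked by Pe3; e2: attacked by Bf1; f2: attacked by Pe3.
White has no legal moves → checkmate.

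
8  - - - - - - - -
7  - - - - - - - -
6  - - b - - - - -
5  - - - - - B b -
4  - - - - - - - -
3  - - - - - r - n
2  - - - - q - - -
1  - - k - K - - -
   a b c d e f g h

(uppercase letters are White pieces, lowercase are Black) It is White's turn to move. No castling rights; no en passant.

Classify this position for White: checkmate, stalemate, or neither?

White to move; white king on e1.
In check: yes, from the black queen on e2.
Legal moves for White: Kxe2.
White is in check but has 1 legal move → neither.

neither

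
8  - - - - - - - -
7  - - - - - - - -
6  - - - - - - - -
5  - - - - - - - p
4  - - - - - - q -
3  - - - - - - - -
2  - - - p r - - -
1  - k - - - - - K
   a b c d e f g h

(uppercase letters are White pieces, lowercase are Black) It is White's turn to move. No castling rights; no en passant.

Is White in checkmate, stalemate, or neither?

stalemate

White to move; white king on h1.
In check: no.
King squares — g1: attacked by Qg4; g2: attacked by Re2; h2: attacked by Re2.
Legal moves for White: none.
Not in check and no legal moves → stalemate.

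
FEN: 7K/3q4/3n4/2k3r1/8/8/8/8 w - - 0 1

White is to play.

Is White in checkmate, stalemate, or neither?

stalemate

White to move; white king on h8.
In check: no.
King squares — g7: attacked by Rg5; h7: attacked by Qd7; g8: attacked by Rg5.
Legal moves for White: none.
Not in check and no legal moves → stalemate.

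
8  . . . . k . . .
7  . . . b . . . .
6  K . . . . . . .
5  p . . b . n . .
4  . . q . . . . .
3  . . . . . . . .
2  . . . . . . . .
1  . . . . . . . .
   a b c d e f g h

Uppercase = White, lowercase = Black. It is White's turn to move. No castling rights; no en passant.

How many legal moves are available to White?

3

White to move; king on a6.
In check: yes, from the black queen on c4.
Legal moves: Ka7, Kb6, Kxa5.
Count: 3.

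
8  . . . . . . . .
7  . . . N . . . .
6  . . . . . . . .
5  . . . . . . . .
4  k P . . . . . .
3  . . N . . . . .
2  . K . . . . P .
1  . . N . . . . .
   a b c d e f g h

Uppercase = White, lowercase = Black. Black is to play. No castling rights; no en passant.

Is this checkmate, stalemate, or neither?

Black to move; black king on a4.
In check: yes, from the white knight on c3.
King squares — a3: attacked by Kb2; b3: attacked by Nc1; b4: available; a5: attacked by Pb4; b5: attacked by Nc3.
Legal moves for Black: Kxb4.
Black is in check but has 1 legal move → neither.

neither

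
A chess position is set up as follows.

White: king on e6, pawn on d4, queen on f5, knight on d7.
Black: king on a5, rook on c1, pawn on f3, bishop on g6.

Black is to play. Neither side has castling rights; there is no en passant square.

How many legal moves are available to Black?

Black to move; king on a5.
In check: yes, from the white queen on f5.
Legal moves: Ka6, Kb4, Ka4, Bxf5+, Rc5.
Count: 5.

5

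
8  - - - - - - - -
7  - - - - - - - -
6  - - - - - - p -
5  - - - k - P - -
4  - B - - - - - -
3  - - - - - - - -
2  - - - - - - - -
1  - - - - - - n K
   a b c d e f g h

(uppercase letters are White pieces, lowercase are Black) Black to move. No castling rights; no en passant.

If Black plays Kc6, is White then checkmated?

no

After Kc6: white king on h1; in check: no.
White is not in check, so this cannot be checkmate.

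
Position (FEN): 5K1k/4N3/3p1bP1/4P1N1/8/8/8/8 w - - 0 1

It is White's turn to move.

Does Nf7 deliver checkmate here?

After Nf7: black king on h8; in check: yes, from the white knight on f7.
King squares — g7: attacked by Kf8; h7: attacked by Pg6; g8: attacked by Ne7.
Black has no legal moves → checkmate.

yes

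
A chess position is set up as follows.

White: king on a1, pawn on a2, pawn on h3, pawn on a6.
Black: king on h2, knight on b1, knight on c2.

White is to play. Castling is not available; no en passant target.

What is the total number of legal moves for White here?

2

White to move; king on a1.
In check: yes, from the black knight on c2.
Legal moves: Kb2, Kxb1.
Count: 2.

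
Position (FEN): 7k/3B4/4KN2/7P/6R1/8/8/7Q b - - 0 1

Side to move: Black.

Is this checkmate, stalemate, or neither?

Black to move; black king on h8.
In check: no.
King squares — g7: attacked by Rg4; h7: attacked by Nf6; g8: attacked by Rg4.
Legal moves for Black: none.
Not in check and no legal moves → stalemate.

stalemate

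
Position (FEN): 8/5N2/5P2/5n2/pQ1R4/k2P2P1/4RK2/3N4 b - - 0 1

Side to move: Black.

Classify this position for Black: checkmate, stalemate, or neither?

checkmate

Black to move; black king on a3.
In check: yes, from the white queen on b4.
King squares — a2: attacked by Re2; b2: attacked by Nd1; b3: attacked by Qb4; a4: own pawn; b4: attacked by Rd4.
Legal moves for Black: none.
In check with no legal moves → checkmate.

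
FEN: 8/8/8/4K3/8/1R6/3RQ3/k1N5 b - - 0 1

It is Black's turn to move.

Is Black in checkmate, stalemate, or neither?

stalemate

Black to move; black king on a1.
In check: no.
King squares — b1: attacked by Rb3; a2: attacked by Nc1; b2: attacked by Rd2.
Legal moves for Black: none.
Not in check and no legal moves → stalemate.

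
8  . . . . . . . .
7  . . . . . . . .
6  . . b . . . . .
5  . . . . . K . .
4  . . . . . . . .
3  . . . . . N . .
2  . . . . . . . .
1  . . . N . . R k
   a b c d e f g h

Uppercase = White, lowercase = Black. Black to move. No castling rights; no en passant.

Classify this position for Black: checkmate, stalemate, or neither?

Black to move; black king on h1.
In check: yes, from the white rook on g1.
King squares — g1: attacked by Nf3; g2: attacked by Rg1; h2: attacked by Nf3.
Legal moves for Black: none.
In check with no legal moves → checkmate.

checkmate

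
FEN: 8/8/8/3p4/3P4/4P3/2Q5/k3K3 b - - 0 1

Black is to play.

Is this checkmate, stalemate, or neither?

Black to move; black king on a1.
In check: no.
King squares — b1: attacked by Qc2; a2: attacked by Qc2; b2: attacked by Qc2.
Legal moves for Black: none.
Not in check and no legal moves → stalemate.

stalemate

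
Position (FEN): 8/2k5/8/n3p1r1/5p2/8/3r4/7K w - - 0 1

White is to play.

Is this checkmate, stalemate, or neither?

White to move; white king on h1.
In check: no.
King squares — g1: attacked by Rg5; g2: attacked by Rd2; h2: attacked by Rd2.
Legal moves for White: none.
Not in check and no legal moves → stalemate.

stalemate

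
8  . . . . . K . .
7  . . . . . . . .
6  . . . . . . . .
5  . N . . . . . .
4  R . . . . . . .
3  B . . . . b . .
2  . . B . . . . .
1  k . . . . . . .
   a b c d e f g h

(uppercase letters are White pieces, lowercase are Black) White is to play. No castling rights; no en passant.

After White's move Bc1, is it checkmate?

After Bc1: black king on a1; in check: yes, from the white rook on a4.
King squares — b1: attacked by Bc2; a2: attacked by Ra4; b2: attacked by Bc1.
Black has no legal moves → checkmate.

yes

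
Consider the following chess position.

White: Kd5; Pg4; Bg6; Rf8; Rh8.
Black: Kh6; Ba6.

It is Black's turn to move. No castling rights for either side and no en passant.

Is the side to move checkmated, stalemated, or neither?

neither

Black to move; black king on h6.
In check: yes, from the white rook on h8.
Legal moves for Black: Kg7, Kxg6, Kg5.
Black is in check but has 3 legal moves → neither.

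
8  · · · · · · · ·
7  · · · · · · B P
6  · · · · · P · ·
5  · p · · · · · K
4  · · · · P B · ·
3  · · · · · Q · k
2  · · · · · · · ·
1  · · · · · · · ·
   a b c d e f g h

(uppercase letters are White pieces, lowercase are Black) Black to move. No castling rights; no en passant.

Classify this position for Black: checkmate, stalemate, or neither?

checkmate

Black to move; black king on h3.
In check: yes, from the white queen on f3.
King squares — g2: attacked by Qf3; h2: attacked by Bf4; g3: attacked by Qf3; g4: attacked by Qf3; h4: attacked by Kh5.
Legal moves for Black: none.
In check with no legal moves → checkmate.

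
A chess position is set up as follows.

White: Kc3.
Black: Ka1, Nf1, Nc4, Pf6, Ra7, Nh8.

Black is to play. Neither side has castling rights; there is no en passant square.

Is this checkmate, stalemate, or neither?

Black to move; black king on a1.
In check: no.
Legal moves for Black include: Nf7, Ng6, Ra8, Rh7, Rg7, Rf7, Re7, Rd7, Rc7, Rb7, Ra6, Ra5, Ra4, Ra3+, Ra2, Nd6, Nb6, Ne5, ... (list truncated; more exist).
Black has legal moves and is not in check → neither.

neither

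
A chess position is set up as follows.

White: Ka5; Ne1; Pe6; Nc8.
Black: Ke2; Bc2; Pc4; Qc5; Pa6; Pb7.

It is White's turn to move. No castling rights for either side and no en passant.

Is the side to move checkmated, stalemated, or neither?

White to move; white king on a5.
In check: yes, from the black queen on c5.
King squares — a4: attacked by Bc2; b4: attacked by Qc5; b5: attacked by Qc5; a6: attacked by Pb7; b6: attacked by Qc5.
Legal moves for White: none.
In check with no legal moves → checkmate.

checkmate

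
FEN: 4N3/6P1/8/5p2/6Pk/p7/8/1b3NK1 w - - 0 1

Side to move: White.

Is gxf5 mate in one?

After gxf5: black king on h4; in check: no.
Black is not in check, so this cannot be checkmate.

no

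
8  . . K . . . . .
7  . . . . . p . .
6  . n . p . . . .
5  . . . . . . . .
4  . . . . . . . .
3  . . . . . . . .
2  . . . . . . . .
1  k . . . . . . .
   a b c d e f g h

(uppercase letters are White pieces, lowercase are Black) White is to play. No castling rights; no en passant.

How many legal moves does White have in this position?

White to move; king on c8.
In check: yes, from the black knight on b6.
Legal moves: Kd8, Kb8, Kc7, Kb7.
Count: 4.

4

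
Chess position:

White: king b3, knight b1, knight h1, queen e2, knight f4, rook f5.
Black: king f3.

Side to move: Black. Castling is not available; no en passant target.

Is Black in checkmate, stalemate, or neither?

Black to move; black king on f3.
In check: yes, from the white queen on e2.
King squares — e2: attacked by Nf4; f2: attacked by Nh1; g2: attacked by Qe2; e3: attacked by Qe2; g3: attacked by Nh1; e4: attacked by Qe2; f4: attacked by Rf5; g4: attacked by Qe2.
Legal moves for Black: none.
In check with no legal moves → checkmate.

checkmate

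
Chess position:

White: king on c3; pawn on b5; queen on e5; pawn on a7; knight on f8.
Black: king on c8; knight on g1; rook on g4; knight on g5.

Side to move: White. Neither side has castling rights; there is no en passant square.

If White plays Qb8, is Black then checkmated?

yes

After Qb8: black king on c8; in check: yes, from the white queen on b8.
King squares — b7: attacked by Qb8; c7: attacked by Qb8; d7: attacked by Nf8; b8: attacked by Pa7; d8: attacked by Qb8.
Black has no legal moves → checkmate.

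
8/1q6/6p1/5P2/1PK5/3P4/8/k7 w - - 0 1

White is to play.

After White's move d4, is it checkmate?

After d4: black king on a1; in check: no.
Black is not in check, so this cannot be checkmate.

no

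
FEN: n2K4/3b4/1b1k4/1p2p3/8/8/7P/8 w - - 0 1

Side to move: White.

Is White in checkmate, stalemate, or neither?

White to move; white king on d8.
In check: yes, from the black bishop on b6.
King squares — c7: attacked by Bb6; d7: attacked by Kd6; e7: attacked by Kd6; c8: attacked by Bd7; e8: attacked by Bd7.
Legal moves for White: none.
In check with no legal moves → checkmate.

checkmate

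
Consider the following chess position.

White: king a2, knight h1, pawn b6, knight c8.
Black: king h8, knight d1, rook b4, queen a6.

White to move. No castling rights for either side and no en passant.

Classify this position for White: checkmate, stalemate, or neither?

White to move; white king on a2.
In check: yes, from the black queen on a6.
King squares — a1: attacked by Qa6; b1: attacked by Rb4; b2: attacked by Nd1; a3: attacked by Qa6; b3: attacked by Rb4.
Legal moves for White: none.
In check with no legal moves → checkmate.

checkmate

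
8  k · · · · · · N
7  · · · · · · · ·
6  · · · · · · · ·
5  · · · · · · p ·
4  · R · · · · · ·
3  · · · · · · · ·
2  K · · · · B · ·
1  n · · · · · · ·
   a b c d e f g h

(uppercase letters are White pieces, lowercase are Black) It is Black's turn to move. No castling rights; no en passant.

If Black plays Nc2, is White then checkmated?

After Nc2: white king on a2; in check: no.
White is not in check, so this cannot be checkmate.

no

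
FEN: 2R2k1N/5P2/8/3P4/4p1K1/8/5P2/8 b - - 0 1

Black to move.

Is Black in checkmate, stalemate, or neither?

neither

Black to move; black king on f8.
In check: yes, from the white rook on c8.
King squares — e7: available; f7: attacked by Nh8; g7: available; e8: attacked by Pf7; g8: attacked by Pf7.
Legal moves for Black: Kg7, Ke7.
Black is in check but has 2 legal moves → neither.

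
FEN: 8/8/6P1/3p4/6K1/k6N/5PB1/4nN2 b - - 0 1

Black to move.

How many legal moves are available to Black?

Black to move; king on a3.
In check: no.
Legal moves: Kb4, Ka4, Kb3, Kb2, Ka2, Nf3, Nd3, Nxg2, Nc2, d4.
Count: 10.

10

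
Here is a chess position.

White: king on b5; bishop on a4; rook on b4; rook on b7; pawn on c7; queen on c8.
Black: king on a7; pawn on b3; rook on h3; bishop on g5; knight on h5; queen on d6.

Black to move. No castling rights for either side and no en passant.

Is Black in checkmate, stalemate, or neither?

Black to move; black king on a7.
In check: yes, from the white rook on b7.
King squares — a6: attacked by Kb5; b6: attacked by Kb5; b7: attacked by Qc8; a8: attacked by Qc8; b8: attacked by Rb7.
Legal moves for Black: none.
In check with no legal moves → checkmate.

checkmate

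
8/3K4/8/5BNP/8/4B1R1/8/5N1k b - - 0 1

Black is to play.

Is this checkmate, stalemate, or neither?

Black to move; black king on h1.
In check: no.
King squares — g1: attacked by Be3; g2: attacked by Rg3; h2: attacked by Nf1.
Legal moves for Black: none.
Not in check and no legal moves → stalemate.

stalemate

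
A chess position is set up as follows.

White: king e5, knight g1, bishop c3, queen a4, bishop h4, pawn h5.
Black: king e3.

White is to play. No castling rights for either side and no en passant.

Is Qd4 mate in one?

yes

After Qd4: black king on e3; in check: yes, from the white queen on d4.
King squares — d2: attacked by Bc3; e2: attacked by Ng1; f2: attacked by Qd4; d3: attacked by Qd4; f3: attacked by Ng1; d4: attacked by Bc3; e4: attacked by Qd4; f4: attacked by Qd4.
Black has no legal moves → checkmate.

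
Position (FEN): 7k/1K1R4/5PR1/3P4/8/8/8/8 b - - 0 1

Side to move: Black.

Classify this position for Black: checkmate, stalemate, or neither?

stalemate

Black to move; black king on h8.
In check: no.
King squares — g7: attacked by Pf6; h7: attacked by Rd7; g8: attacked by Rg6.
Legal moves for Black: none.
Not in check and no legal moves → stalemate.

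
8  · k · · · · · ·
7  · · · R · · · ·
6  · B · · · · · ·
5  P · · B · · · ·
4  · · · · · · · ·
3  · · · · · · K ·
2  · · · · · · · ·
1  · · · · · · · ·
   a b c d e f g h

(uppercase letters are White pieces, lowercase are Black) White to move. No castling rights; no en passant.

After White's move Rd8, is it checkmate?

After Rd8: black king on b8; in check: yes, from the white rook on d8.
King squares — a7: attacked by Bb6; b7: attacked by Bd5; c7: attacked by Bb6; a8: attacked by Bd5; c8: attacked by Rd8.
Black has no legal moves → checkmate.

yes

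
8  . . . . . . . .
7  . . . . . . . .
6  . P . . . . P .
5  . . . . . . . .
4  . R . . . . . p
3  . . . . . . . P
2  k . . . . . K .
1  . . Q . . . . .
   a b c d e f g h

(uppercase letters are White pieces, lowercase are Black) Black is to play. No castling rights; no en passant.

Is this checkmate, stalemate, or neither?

Black to move; black king on a2.
In check: no.
King squares — a1: attacked by Qc1; b1: attacked by Qc1; b2: attacked by Qc1; a3: attacked by Qc1; b3: attacked by Rb4.
Legal moves for Black: none.
Not in check and no legal moves → stalemate.

stalemate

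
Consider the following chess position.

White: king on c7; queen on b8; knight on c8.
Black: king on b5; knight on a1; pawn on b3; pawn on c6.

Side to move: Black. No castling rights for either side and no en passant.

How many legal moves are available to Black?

5

Black to move; king on b5.
In check: yes, from the white queen on b8.
Legal moves: Ka6, Kc5, Ka5, Kc4, Ka4.
Count: 5.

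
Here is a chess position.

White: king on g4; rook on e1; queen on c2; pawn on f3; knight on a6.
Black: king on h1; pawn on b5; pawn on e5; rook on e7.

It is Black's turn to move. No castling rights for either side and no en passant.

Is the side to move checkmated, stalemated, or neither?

checkmate

Black to move; black king on h1.
In check: yes, from the white rook on e1.
King squares — g1: attacked by Re1; g2: attacked by Qc2; h2: attacked by Qc2.
Legal moves for Black: none.
In check with no legal moves → checkmate.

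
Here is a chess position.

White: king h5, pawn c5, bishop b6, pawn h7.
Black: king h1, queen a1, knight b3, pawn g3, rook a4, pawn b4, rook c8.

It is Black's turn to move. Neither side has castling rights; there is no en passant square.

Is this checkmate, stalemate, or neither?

neither

Black to move; black king on h1.
In check: no.
Legal moves for Black include: Rh8, Rg8, Rf8, Re8, Rd8, Rb8, Rca8, Rc7, Rc6, Rxc5+, Raa8, Ra7, Ra6, Ra5, Ra3, Ra2, Nxc5, Na5, ... (list truncated; more exist).
Black has legal moves and is not in check → neither.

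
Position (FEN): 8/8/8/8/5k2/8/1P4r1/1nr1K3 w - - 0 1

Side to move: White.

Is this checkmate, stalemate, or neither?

White to move; white king on e1.
In check: yes, from the black rook on c1.
King squares — d1: attacked by Rc1; f1: attacked by Rc1; d2: attacked by Nb1; e2: attacked by Rg2; f2: attacked by Rg2.
Legal moves for White: none.
In check with no legal moves → checkmate.

checkmate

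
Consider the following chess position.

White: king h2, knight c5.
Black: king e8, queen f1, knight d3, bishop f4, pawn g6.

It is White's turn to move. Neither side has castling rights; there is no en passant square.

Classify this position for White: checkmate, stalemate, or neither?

White to move; white king on h2.
In check: yes, from the black bishop on f4.
King squares — g1: attacked by Qf1; h1: attacked by Qf1; g2: attacked by Qf1; g3: attacked by Bf4; h3: attacked by Qf1.
Legal moves for White: none.
In check with no legal moves → checkmate.

checkmate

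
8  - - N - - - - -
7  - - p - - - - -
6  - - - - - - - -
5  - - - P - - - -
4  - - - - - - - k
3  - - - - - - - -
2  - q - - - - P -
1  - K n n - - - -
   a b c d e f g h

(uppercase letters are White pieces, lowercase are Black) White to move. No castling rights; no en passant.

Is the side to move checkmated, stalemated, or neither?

White to move; white king on b1.
In check: yes, from the black queen on b2.
King squares — a1: attacked by Qb2; c1: attacked by Qb2; a2: attacked by Nc1; b2: attacked by Nd1; c2: attacked by Qb2.
Legal moves for White: none.
In check with no legal moves → checkmate.

checkmate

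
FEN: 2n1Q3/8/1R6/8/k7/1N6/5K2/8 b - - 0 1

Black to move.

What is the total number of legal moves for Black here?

Black to move; king on a4.
In check: yes, from the white queen on e8.
Legal moves: Ka3.
Count: 1.

1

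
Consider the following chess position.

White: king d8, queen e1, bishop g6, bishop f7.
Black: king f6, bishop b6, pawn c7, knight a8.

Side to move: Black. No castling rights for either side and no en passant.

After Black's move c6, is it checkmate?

no

After c6: white king on d8; in check: yes, from the black bishop on b6.
White has 3 legal replies: Ke8, Kc8, Kd7.
In check but a legal move exists → not checkmate.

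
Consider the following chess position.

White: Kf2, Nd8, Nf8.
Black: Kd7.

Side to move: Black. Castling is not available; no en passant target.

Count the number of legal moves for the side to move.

6

Black to move; king on d7.
In check: yes, from the white knight on f8.
Legal moves: Ke8, Kxd8, Kc8, Ke7, Kc7, Kd6.
Count: 6.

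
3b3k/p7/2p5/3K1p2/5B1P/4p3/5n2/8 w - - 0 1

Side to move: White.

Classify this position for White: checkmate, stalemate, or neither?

neither

White to move; white king on d5.
In check: yes, from the black pawn on c6.
Legal moves for White: Ke6, Kd6, Kxc6, Ke5, Kc5, Kd4, Kc4.
White is in check but has 7 legal moves → neither.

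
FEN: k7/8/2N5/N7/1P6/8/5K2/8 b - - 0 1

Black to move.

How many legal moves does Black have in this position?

0

Black to move; king on a8.
In check: no.
Legal moves: none.
Count: 0.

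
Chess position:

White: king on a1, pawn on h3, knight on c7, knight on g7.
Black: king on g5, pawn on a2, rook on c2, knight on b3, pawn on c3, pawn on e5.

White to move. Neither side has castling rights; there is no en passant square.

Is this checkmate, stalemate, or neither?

White to move; white king on a1.
In check: yes, from the black knight on b3.
King squares — b1: attacked by Pa2; a2: attacked by Rc2; b2: attacked by Rc2.
Legal moves for White: none.
In check with no legal moves → checkmate.

checkmate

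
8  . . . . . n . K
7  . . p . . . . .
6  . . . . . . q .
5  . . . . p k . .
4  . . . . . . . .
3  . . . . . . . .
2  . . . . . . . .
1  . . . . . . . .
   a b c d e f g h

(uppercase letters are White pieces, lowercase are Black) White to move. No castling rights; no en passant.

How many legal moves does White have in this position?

0

White to move; king on h8.
In check: no.
Legal moves: none.
Count: 0.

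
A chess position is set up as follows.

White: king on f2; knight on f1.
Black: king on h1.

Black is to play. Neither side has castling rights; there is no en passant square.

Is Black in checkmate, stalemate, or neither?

Black to move; black king on h1.
In check: no.
King squares — g1: attacked by Kf2; g2: attacked by Kf2; h2: attacked by Nf1.
Legal moves for Black: none.
Not in check and no legal moves → stalemate.

stalemate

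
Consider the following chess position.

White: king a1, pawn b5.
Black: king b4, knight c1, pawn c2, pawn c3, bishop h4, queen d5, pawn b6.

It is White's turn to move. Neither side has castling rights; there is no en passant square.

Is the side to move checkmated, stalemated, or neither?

stalemate

White to move; white king on a1.
In check: no.
King squares — b1: attacked by Pc2; a2: attacked by Nc1; b2: attacked by Pc3.
Legal moves for White: none.
Not in check and no legal moves → stalemate.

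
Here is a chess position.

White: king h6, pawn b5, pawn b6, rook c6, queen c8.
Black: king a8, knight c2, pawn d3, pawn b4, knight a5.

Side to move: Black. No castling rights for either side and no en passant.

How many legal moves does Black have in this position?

0

Black to move; king on a8.
In check: yes, from the white queen on c8.
Legal moves: none.
Count: 0.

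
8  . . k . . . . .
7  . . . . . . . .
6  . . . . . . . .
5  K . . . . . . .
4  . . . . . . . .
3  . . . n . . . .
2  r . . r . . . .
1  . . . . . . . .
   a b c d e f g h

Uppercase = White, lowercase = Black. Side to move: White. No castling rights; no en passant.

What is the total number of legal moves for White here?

2

White to move; king on a5.
In check: yes, from the black rook on a2.
Legal moves: Kb6, Kb5.
Count: 2.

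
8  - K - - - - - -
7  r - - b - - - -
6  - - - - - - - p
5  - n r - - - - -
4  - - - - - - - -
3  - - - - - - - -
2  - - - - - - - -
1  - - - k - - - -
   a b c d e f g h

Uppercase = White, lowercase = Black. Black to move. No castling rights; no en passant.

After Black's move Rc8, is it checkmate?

yes

After Rc8: white king on b8; in check: yes, from the black rook on c8.
King squares — a7: attacked by Nb5; b7: attacked by Ra7; c7: attacked by Nb5; a8: attacked by Ra7; c8: attacked by Bd7.
White has no legal moves → checkmate.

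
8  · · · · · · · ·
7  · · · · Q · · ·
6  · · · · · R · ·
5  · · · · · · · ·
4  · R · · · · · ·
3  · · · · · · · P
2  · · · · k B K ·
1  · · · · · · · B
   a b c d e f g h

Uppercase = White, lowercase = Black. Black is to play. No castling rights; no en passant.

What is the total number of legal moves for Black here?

3

Black to move; king on e2.
In check: yes, from the white queen on e7.
Legal moves: Kd3, Kd2, Kd1.
Count: 3.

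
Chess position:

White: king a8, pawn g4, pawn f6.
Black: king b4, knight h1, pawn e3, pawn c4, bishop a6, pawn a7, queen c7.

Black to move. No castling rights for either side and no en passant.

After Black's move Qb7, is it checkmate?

yes

After Qb7: white king on a8; in check: yes, from the black queen on b7.
King squares — a7: attacked by Qb7; b7: attacked by Ba6; b8: attacked by Qb7.
White has no legal moves → checkmate.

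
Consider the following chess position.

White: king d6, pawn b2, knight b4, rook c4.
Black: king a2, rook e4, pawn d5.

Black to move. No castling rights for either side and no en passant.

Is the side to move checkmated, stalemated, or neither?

Black to move; black king on a2.
In check: yes, from the white knight on b4.
Legal moves for Black: Kb3, Kxb2, Kb1, Ka1.
Black is in check but has 4 legal moves → neither.

neither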